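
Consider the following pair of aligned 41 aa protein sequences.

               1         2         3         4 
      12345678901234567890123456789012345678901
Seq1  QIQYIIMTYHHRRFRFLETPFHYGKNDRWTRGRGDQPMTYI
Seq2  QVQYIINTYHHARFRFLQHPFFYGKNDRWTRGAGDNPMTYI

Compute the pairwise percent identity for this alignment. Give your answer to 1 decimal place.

80.5%

Mismatches occur at site 2 (I↔V), site 7 (M↔N), site 12 (R↔A), site 18 (E↔Q), site 19 (T↔H), site 22 (H↔F), site 33 (R↔A), site 36 (Q↔N).
33 of the 41 sites match, so the percent identity is 33/41 × 100 = 80.5%.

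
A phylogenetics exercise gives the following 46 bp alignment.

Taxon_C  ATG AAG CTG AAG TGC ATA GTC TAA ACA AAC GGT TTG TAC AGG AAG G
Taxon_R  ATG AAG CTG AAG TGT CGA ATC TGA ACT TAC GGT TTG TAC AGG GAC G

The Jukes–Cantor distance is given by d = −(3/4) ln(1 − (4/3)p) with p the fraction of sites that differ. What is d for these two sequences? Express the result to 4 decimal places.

Mismatches occur at site 15 (C/T), site 16 (A/C), site 17 (T/G), site 19 (G/A), site 23 (A/G), site 27 (A/T), site 28 (A/T), site 43 (A/G), site 45 (G/C).
p = 9/46 = 0.195652.
d = −0.75 · ln(1 − (4/3)·0.195652) = −0.75 · ln(0.739131) = −0.75 · (-0.302280) = 0.2267.

0.2267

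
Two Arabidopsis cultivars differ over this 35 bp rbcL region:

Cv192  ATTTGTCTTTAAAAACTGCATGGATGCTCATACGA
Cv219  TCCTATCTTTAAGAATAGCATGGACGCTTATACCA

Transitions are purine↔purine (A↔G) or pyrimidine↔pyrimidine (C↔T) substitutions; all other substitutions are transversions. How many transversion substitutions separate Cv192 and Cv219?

Differing sites — 1:A/T (Tv); 2:T/C (Ti); 3:T/C (Ti); 5:G/A (Ti); 13:A/G (Ti); 16:C/T (Ti); 17:T/A (Tv); 25:T/C (Ti); 29:C/T (Ti); 34:G/C (Tv).
Of the 10 differences, 7 transitions and 3 transversions, so the answer is 3.

3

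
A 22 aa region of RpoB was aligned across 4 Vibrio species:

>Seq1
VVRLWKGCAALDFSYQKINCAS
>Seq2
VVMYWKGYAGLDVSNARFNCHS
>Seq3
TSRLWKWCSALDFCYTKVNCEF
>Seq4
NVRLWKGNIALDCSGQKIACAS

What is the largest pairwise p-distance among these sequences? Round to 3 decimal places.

0.727

Pairwise Hamming distances:
  Seq1 vs Seq2: 10
  Seq1 vs Seq3: 9
  Seq1 vs Seq4: 6
  Seq2 vs Seq3: 16
  Seq2 vs Seq4: 13
  Seq3 vs Seq4: 13
The largest is 16 mismatches, between Seq2 and Seq3; p = 16/22 = 0.727.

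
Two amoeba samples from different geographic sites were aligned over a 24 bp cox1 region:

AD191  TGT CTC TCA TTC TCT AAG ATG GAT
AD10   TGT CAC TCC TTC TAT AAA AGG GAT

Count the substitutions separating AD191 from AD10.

5

Differing sites — 5:T/A; 9:A/C; 14:C/A; 18:G/A; 20:T/G.
That gives 5 mismatches out of 24 aligned sites, so the Hamming distance is 5.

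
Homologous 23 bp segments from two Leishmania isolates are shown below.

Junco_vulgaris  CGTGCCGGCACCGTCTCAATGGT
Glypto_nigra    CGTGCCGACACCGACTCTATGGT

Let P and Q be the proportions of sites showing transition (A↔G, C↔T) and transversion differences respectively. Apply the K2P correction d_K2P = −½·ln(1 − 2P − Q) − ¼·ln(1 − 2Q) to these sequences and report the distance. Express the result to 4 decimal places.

Differing sites — 8:G/A (Ti); 14:T/A (Tv); 18:A/T (Tv).
Of the 3 differences, 1 transition and 2 transversions over 23 sites: P = 1/23 = 0.043478, Q = 2/23 = 0.086957.
d = −0.5·ln(0.826087) − 0.25·ln(0.826086) = −0.5·(-0.191055) − 0.25·(-0.191056) = 0.1433.

0.1433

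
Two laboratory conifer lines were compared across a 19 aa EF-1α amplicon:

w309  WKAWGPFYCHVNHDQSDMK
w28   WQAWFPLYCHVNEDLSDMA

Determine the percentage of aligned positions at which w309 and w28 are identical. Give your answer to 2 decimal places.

68.42%

Differing sites — 2:K/Q; 5:G/F; 7:F/L; 13:H/E; 15:Q/L; 19:K/A.
13 of the 19 sites match, so the percent identity is 13/19 × 100 = 68.42%.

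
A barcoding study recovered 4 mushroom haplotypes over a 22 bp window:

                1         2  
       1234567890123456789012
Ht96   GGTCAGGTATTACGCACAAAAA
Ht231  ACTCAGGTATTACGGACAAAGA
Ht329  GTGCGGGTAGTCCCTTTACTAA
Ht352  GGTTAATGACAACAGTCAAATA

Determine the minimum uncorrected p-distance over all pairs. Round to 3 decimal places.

Pairwise Hamming distances:
  Ht96 vs Ht231: 4
  Ht96 vs Ht329: 11
  Ht96 vs Ht352: 10
  Ht231 vs Ht329: 13
  Ht231 vs Ht352: 11
  Ht329 vs Ht352: 16
The smallest is 4 mismatches, between Ht96 and Ht231; p = 4/22 = 0.182.

0.182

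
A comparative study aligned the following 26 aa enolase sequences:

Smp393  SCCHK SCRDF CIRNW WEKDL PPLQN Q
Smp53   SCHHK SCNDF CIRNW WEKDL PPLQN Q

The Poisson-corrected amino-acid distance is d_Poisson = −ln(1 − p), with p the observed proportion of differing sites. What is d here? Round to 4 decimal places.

Differing sites — 3:C/H; 8:R/N.
p = 2/26 = 0.076923.
d = −ln(1 − 0.076923) = −ln(0.923077) = 0.0800.

0.0800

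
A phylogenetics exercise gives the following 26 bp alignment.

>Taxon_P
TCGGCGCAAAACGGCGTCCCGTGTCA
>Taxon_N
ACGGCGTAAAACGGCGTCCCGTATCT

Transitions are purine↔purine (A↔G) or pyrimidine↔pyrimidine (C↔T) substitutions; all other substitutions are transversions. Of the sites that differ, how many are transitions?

2

The sequences differ at positions 1 (T/A, transversion), 7 (C/T, transition), 23 (G/A, transition), 26 (A/T, transversion).
Of the 4 differences, 2 transitions and 2 transversions, so the answer is 2.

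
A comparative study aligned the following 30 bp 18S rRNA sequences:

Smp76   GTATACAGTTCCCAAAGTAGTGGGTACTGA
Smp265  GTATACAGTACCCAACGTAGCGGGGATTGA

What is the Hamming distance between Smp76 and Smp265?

5

Mismatches occur at site 10 (T/A), site 16 (A/C), site 21 (T/C), site 25 (T/G), site 27 (C/T).
That gives 5 mismatches out of 30 aligned sites, so the Hamming distance is 5.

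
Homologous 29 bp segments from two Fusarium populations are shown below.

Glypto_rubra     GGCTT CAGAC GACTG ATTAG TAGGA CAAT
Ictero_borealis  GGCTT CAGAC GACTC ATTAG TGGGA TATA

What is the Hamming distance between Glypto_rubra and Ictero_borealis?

Differing sites — 15:G/C; 22:A/G; 26:C/T; 28:A/T; 29:T/A.
That gives 5 mismatches out of 29 aligned sites, so the Hamming distance is 5.

5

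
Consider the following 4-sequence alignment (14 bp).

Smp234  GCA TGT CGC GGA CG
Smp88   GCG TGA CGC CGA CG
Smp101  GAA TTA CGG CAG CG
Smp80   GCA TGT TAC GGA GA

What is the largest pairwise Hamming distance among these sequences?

11

Pairwise Hamming distances:
  Smp234 vs Smp88: 3
  Smp234 vs Smp101: 7
  Smp234 vs Smp80: 4
  Smp88 vs Smp101: 6
  Smp88 vs Smp80: 7
  Smp101 vs Smp80: 11
The largest is 11, between Smp101 and Smp80.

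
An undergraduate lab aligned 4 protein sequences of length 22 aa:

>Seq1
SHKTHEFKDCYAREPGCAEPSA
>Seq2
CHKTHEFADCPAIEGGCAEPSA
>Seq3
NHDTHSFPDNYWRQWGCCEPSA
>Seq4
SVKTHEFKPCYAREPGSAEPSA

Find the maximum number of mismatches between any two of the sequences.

12

Pairwise Hamming distances:
  Seq1 vs Seq2: 5
  Seq1 vs Seq3: 9
  Seq1 vs Seq4: 3
  Seq2 vs Seq3: 11
  Seq2 vs Seq4: 8
  Seq3 vs Seq4: 12
The largest is 12, between Seq3 and Seq4.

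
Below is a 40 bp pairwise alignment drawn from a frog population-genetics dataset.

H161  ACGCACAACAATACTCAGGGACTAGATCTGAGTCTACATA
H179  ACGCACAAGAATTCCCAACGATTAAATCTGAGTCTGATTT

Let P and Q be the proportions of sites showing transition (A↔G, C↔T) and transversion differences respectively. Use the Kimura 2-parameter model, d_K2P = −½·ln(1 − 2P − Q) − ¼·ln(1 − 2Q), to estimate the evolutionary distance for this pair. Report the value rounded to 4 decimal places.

The sequences differ at positions 9 (C/G, transversion), 13 (A/T, transversion), 15 (T/C, transition), 18 (G/A, transition), 19 (G/C, transversion), 22 (C/T, transition), 25 (G/A, transition), 36 (A/G, transition), 37 (C/A, transversion), 38 (A/T, transversion), 40 (A/T, transversion).
Of the 11 differences, 5 transitions and 6 transversions over 40 sites: P = 5/40 = 0.125000, Q = 6/40 = 0.150000.
d = −0.5·ln(0.600000) − 0.25·ln(0.700000) = −0.5·(-0.510826) − 0.25·(-0.356675) = 0.3446.

0.3446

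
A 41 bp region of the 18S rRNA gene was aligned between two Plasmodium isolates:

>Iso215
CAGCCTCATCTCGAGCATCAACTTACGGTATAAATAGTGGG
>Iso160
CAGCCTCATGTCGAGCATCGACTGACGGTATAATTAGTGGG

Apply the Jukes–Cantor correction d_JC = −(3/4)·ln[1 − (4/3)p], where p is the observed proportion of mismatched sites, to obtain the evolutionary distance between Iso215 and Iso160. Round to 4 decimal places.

0.1045

The sequences differ at positions 10 (C/G), 20 (A/G), 24 (T/G), 34 (A/T).
p = 4/41 = 0.097561.
d = −0.75 · ln(1 − (4/3)·0.097561) = −0.75 · ln(0.869919) = −0.75 · (-0.139355) = 0.1045.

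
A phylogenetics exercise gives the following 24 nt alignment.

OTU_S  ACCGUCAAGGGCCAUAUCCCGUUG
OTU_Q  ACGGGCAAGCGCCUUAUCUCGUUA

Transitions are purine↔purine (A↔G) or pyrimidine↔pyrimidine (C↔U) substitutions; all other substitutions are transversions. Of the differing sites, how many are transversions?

4

Mismatches occur at site 3 (C→G, transversion), site 5 (U→G, transversion), site 10 (G→C, transversion), site 14 (A→U, transversion), site 19 (C→U, transition), site 24 (G→A, transition).
Of the 6 differences, 2 transitions and 4 transversions, so the answer is 4.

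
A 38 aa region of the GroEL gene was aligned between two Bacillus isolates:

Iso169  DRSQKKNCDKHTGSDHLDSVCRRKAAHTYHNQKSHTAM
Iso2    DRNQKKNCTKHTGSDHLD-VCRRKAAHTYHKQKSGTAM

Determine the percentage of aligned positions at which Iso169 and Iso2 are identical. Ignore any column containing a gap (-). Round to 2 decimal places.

Excluding the 1 gap column leaves 37 comparable sites.
The sequences differ at positions 3 (S/N), 9 (D/T), 31 (N/K), 35 (H/G).
33 of the 37 comparable sites match, so the percent identity is 33/37 × 100 = 89.19%.

89.19%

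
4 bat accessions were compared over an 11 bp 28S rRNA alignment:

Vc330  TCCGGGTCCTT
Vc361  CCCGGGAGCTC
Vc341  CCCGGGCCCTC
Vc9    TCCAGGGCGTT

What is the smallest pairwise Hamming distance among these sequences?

Pairwise Hamming distances:
  Vc330 vs Vc361: 4
  Vc330 vs Vc341: 3
  Vc330 vs Vc9: 3
  Vc361 vs Vc341: 2
  Vc361 vs Vc9: 6
  Vc341 vs Vc9: 5
The smallest is 2, between Vc361 and Vc341.

2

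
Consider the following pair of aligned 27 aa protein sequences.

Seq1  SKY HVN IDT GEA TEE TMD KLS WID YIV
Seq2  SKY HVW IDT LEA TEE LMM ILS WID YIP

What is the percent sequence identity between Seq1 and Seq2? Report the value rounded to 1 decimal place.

77.8%

Mismatches occur at site 6 (N↔W), site 10 (G↔L), site 16 (T↔L), site 18 (D↔M), site 19 (K↔I), site 27 (V↔P).
21 of the 27 sites match, so the percent identity is 21/27 × 100 = 77.8%.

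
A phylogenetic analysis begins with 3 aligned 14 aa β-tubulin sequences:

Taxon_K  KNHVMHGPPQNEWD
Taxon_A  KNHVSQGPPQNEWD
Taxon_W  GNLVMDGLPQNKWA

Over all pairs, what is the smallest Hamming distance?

2

Pairwise Hamming distances:
  Taxon_K vs Taxon_A: 2
  Taxon_K vs Taxon_W: 6
  Taxon_A vs Taxon_W: 7
The smallest is 2, between Taxon_K and Taxon_A.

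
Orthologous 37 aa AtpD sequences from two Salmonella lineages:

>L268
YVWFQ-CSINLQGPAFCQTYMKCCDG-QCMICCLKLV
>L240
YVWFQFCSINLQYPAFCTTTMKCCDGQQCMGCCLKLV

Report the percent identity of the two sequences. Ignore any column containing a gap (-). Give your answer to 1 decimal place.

Excluding the 2 gap columns leaves 35 comparable sites.
The sequences differ at positions 13 (G/Y), 18 (Q/T), 20 (Y/T), 31 (I/G).
31 of the 35 comparable sites match, so the percent identity is 31/35 × 100 = 88.6%.

88.6%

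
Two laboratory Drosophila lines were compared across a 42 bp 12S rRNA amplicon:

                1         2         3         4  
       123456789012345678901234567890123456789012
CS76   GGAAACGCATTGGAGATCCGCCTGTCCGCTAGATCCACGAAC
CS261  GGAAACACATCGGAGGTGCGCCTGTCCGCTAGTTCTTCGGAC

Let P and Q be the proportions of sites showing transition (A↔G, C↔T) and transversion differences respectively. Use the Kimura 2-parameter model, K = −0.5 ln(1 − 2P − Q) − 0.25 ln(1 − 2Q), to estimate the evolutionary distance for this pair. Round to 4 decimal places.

0.2237

Mismatches occur at site 7 (G/A, transition), site 11 (T/C, transition), site 16 (A/G, transition), site 18 (C/G, transversion), site 33 (A/T, transversion), site 36 (C/T, transition), site 37 (A/T, transversion), site 40 (A/G, transition).
Of the 8 differences, 5 transitions and 3 transversions over 42 sites: P = 5/42 = 0.119048, Q = 3/42 = 0.071429.
d = −0.5·ln(0.690475) − 0.25·ln(0.857142) = −0.5·(-0.370376) − 0.25·(-0.154152) = 0.2237.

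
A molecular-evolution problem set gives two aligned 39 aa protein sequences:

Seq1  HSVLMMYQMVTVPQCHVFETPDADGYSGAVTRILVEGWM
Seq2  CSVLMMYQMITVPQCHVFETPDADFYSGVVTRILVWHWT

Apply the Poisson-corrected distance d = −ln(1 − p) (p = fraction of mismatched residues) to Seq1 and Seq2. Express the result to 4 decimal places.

0.1978

Mismatches occur at site 1 (H/C), site 10 (V/I), site 25 (G/F), site 29 (A/V), site 36 (E/W), site 37 (G/H), site 39 (M/T).
p = 7/39 = 0.179487.
d = −ln(1 − 0.179487) = −ln(0.820513) = 0.1978.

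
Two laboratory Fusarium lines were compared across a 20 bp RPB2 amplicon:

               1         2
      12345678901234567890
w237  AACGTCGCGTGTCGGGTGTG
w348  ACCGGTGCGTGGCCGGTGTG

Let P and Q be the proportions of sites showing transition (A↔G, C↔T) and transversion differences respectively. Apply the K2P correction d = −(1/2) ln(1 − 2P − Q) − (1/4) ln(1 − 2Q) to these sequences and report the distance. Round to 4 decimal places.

The sequences differ at positions 2 (A/C, transversion), 5 (T/G, transversion), 6 (C/T, transition), 12 (T/G, transversion), 14 (G/C, transversion).
Of the 5 differences, 1 transition and 4 transversions over 20 sites: P = 1/20 = 0.050000, Q = 4/20 = 0.200000.
d = −0.5·ln(0.700000) − 0.25·ln(0.600000) = −0.5·(-0.356675) − 0.25·(-0.510826) = 0.3060.

0.3060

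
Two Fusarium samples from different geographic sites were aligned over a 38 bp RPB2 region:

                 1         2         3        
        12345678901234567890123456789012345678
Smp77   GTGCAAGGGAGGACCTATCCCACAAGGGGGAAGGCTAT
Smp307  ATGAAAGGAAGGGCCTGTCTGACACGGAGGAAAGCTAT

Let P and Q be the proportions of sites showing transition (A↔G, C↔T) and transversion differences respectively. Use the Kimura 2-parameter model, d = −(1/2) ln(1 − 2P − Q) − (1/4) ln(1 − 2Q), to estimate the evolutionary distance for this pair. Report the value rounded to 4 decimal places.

0.3395

Differing sites — 1:G/A (Ti); 4:C/A (Tv); 9:G/A (Ti); 13:A/G (Ti); 17:A/G (Ti); 20:C/T (Ti); 21:C/G (Tv); 25:A/C (Tv); 28:G/A (Ti); 33:G/A (Ti).
Of the 10 differences, 7 transitions and 3 transversions over 38 sites: P = 7/38 = 0.184211, Q = 3/38 = 0.078947.
d = −0.5·ln(0.552631) − 0.25·ln(0.842106) = −0.5·(-0.593065) − 0.25·(-0.171849) = 0.3395.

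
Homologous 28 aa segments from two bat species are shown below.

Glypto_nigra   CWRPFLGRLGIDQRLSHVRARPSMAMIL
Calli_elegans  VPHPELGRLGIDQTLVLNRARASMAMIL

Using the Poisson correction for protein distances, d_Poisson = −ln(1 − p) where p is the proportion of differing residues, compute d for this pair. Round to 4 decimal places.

Differing sites — 1:C/V; 2:W/P; 3:R/H; 5:F/E; 14:R/T; 16:S/V; 17:H/L; 18:V/N; 22:P/A.
p = 9/28 = 0.321429.
d = −ln(1 − 0.321429) = −ln(0.678571) = 0.3878.

0.3878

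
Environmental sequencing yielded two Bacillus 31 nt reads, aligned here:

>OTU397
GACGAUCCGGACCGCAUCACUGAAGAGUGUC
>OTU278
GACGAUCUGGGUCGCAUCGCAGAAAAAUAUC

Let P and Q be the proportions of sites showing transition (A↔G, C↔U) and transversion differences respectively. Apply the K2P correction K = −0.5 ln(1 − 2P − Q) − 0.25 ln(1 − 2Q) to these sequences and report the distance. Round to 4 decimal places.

Differing sites — 8:C/U (Ti); 11:A/G (Ti); 12:C/U (Ti); 19:A/G (Ti); 21:U/A (Tv); 25:G/A (Ti); 27:G/A (Ti); 29:G/A (Ti).
Of the 8 differences, 7 transitions and 1 transversion over 31 sites: P = 7/31 = 0.225806, Q = 1/31 = 0.032258.
d = −0.5·ln(0.516130) − 0.25·ln(0.935484) = −0.5·(-0.661397) − 0.25·(-0.066691) = 0.3474.

0.3474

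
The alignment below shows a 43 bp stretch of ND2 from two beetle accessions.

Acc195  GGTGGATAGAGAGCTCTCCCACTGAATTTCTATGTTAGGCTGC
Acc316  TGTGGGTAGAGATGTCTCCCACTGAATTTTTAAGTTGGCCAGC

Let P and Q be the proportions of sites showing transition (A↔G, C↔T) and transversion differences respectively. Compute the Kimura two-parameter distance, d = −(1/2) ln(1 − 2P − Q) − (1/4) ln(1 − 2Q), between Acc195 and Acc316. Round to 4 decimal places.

0.2454

The sequences differ at positions 1 (G/T, transversion), 6 (A/G, transition), 13 (G/T, transversion), 14 (C/G, transversion), 30 (C/T, transition), 33 (T/A, transversion), 37 (A/G, transition), 39 (G/C, transversion), 41 (T/A, transversion).
Of the 9 differences, 3 transitions and 6 transversions over 43 sites: P = 3/43 = 0.069767, Q = 6/43 = 0.139535.
d = −0.5·ln(0.720931) − 0.25·ln(0.720930) = −0.5·(-0.327212) − 0.25·(-0.327213) = 0.2454.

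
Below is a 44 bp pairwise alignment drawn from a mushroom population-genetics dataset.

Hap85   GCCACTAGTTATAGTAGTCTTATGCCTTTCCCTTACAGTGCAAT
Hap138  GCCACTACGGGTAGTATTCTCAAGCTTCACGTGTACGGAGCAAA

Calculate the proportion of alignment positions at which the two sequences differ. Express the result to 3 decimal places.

Differing sites — 8:G/C; 9:T/G; 10:T/G; 11:A/G; 17:G/T; 21:T/C; 23:T/A; 26:C/T; 28:T/C; 29:T/A; 31:C/G; 32:C/T; 33:T/G; 37:A/G; 39:T/A; 44:T/A.
There are 16 differences over 44 sites, so p = 16/44 = 0.364.

0.364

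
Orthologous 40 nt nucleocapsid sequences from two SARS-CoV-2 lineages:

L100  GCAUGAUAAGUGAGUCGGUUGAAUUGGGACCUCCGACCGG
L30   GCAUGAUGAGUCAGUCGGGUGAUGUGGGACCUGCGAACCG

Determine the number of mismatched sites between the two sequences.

8

Mismatches occur at site 8 (A↔G), site 12 (G↔C), site 19 (U↔G), site 23 (A↔U), site 24 (U↔G), site 33 (C↔G), site 37 (C↔A), site 39 (G↔C).
That gives 8 mismatches out of 40 aligned sites, so the Hamming distance is 8.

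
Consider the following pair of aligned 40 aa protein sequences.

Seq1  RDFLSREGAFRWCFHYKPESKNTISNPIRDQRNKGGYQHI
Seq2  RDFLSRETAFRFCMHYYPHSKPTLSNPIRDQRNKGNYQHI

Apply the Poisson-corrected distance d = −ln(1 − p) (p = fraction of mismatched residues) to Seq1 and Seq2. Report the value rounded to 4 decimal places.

Mismatches occur at site 8 (G→T), site 12 (W→F), site 14 (F→M), site 17 (K→Y), site 19 (E→H), site 22 (N→P), site 24 (I→L), site 36 (G→N).
p = 8/40 = 0.200000.
d = −ln(1 − 0.200000) = −ln(0.800000) = 0.2231.

0.2231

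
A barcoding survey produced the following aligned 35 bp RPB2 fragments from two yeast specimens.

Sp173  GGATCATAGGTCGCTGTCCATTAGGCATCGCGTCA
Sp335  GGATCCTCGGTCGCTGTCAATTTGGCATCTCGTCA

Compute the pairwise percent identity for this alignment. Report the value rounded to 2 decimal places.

Mismatches occur at site 6 (A→C), site 8 (A→C), site 19 (C→A), site 23 (A→T), site 30 (G→T).
30 of the 35 sites match, so the percent identity is 30/35 × 100 = 85.71%.

85.71%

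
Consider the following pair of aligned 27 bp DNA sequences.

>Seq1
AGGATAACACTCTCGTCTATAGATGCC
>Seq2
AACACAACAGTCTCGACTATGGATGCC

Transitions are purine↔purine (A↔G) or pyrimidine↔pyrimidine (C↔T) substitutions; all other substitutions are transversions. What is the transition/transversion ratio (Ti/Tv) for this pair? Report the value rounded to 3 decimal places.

1.000

The sequences differ at positions 2 (G/A, transition), 3 (G/C, transversion), 5 (T/C, transition), 10 (C/G, transversion), 16 (T/A, transversion), 21 (A/G, transition).
Of the 6 differences, 3 transitions and 3 transversions, so Ti/Tv = 3/3 = 1.000.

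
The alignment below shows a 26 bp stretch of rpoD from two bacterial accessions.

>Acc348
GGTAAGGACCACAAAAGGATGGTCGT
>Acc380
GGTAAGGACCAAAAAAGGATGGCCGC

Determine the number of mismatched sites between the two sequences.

Differing sites — 12:C/A; 23:T/C; 26:T/C.
That gives 3 mismatches out of 26 aligned sites, so the Hamming distance is 3.

3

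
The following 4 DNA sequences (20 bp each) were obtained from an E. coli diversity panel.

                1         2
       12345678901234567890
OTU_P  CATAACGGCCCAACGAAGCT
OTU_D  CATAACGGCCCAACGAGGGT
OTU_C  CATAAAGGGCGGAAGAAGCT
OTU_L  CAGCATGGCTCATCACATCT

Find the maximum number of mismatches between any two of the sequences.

Pairwise Hamming distances:
  OTU_P vs OTU_D: 2
  OTU_P vs OTU_C: 5
  OTU_P vs OTU_L: 8
  OTU_D vs OTU_C: 7
  OTU_D vs OTU_L: 10
  OTU_C vs OTU_L: 12
The largest is 12, between OTU_C and OTU_L.

12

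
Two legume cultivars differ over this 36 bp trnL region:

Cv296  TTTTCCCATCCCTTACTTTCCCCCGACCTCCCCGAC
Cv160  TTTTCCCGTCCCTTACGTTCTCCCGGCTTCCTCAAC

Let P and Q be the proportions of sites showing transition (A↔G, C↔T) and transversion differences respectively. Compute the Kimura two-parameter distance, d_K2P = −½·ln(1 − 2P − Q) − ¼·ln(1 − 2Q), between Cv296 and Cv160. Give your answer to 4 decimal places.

Mismatches occur at site 8 (A/G, transition), site 17 (T/G, transversion), site 21 (C/T, transition), site 26 (A/G, transition), site 28 (C/T, transition), site 32 (C/T, transition), site 34 (G/A, transition).
Of the 7 differences, 6 transitions and 1 transversion over 36 sites: P = 6/36 = 0.166667, Q = 1/36 = 0.027778.
d = −0.5·ln(0.638888) − 0.25·ln(0.944444) = −0.5·(-0.448026) − 0.25·(-0.057159) = 0.2383.

0.2383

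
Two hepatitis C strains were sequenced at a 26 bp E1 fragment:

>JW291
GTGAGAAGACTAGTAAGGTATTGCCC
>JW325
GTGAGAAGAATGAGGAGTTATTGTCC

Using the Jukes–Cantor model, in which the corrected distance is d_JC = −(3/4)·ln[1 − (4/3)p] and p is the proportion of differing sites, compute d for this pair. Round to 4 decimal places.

Mismatches occur at site 10 (C↔A), site 12 (A↔G), site 13 (G↔A), site 14 (T↔G), site 15 (A↔G), site 18 (G↔T), site 24 (C↔T).
p = 7/26 = 0.269231.
d = −0.75 · ln(1 − (4/3)·0.269231) = −0.75 · ln(0.641025) = −0.75 · (-0.444687) = 0.3335.

0.3335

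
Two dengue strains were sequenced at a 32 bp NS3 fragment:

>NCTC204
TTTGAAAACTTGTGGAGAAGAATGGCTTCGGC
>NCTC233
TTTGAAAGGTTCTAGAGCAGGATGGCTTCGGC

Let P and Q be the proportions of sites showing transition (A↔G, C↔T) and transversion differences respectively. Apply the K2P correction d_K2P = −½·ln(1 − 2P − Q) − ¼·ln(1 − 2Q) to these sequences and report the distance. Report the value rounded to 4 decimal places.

0.2170

Mismatches occur at site 8 (A↔G, transition), site 9 (C↔G, transversion), site 12 (G↔C, transversion), site 14 (G↔A, transition), site 18 (A↔C, transversion), site 21 (A↔G, transition).
Of the 6 differences, 3 transitions and 3 transversions over 32 sites: P = 3/32 = 0.093750, Q = 3/32 = 0.093750.
d = −0.5·ln(0.718750) − 0.25·ln(0.812500) = −0.5·(-0.330242) − 0.25·(-0.207639) = 0.2170.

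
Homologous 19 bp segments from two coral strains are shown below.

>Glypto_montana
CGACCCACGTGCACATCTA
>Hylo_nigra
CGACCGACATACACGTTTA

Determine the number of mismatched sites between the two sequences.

Mismatches occur at site 6 (C→G), site 9 (G→A), site 11 (G→A), site 15 (A→G), site 17 (C→T).
That gives 5 mismatches out of 19 aligned sites, so the Hamming distance is 5.

5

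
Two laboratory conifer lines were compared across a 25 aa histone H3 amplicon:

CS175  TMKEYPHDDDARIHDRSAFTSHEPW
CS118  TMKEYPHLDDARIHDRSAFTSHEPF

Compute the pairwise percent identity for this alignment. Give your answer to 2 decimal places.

The sequences differ at positions 8 (D/L), 25 (W/F).
23 of the 25 sites match, so the percent identity is 23/25 × 100 = 92.00%.

92.00%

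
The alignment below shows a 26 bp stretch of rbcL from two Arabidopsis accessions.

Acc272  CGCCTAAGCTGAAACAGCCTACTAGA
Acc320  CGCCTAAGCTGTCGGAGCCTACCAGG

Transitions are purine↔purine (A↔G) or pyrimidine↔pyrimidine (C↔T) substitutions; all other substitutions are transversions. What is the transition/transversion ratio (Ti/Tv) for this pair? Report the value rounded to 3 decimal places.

1.000

The sequences differ at positions 12 (A/T, transversion), 13 (A/C, transversion), 14 (A/G, transition), 15 (C/G, transversion), 23 (T/C, transition), 26 (A/G, transition).
Of the 6 differences, 3 transitions and 3 transversions, so Ti/Tv = 3/3 = 1.000.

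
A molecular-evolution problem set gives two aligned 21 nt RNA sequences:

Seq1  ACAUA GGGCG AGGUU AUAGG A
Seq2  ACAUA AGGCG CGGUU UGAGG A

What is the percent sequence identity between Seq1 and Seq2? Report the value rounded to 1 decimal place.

Differing sites — 6:G/A; 11:A/C; 16:A/U; 17:U/G.
17 of the 21 sites match, so the percent identity is 17/21 × 100 = 81.0%.

81.0%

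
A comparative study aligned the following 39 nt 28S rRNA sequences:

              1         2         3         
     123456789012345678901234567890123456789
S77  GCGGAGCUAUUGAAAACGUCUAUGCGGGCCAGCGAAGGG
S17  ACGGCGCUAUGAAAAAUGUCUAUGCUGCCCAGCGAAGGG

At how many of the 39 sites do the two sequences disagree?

The sequences differ at positions 1 (G/A), 5 (A/C), 11 (U/G), 12 (G/A), 17 (C/U), 26 (G/U), 28 (G/C).
That gives 7 mismatches out of 39 aligned sites, so the Hamming distance is 7.

7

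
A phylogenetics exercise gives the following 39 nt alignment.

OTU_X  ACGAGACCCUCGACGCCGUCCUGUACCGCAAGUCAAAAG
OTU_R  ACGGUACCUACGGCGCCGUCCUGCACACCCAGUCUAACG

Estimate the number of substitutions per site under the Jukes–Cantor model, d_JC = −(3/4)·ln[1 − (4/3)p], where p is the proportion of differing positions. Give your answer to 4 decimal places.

Differing sites — 4:A/G; 5:G/U; 9:C/U; 10:U/A; 13:A/G; 24:U/C; 27:C/A; 28:G/C; 30:A/C; 35:A/U; 38:A/C.
p = 11/39 = 0.282051.
d = −0.75 · ln(1 − (4/3)·0.282051) = −0.75 · ln(0.623932) = −0.75 · (-0.471714) = 0.3538.

0.3538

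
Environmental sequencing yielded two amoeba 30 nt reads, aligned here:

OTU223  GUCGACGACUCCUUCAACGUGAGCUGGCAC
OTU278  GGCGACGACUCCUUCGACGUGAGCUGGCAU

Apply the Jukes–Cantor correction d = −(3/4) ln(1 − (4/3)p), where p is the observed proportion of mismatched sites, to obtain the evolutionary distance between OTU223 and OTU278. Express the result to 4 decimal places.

0.1073

Differing sites — 2:U/G; 16:A/G; 30:C/U.
p = 3/30 = 0.100000.
d = −0.75 · ln(1 − (4/3)·0.100000) = −0.75 · ln(0.866667) = −0.75 · (-0.143100) = 0.1073.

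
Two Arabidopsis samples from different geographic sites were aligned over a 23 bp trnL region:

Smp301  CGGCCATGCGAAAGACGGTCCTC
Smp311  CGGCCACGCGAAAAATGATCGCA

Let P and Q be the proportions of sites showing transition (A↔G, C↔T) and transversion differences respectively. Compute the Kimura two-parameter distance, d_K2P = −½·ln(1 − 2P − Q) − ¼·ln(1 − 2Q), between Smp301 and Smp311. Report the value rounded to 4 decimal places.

0.4166

The sequences differ at positions 7 (T/C, transition), 14 (G/A, transition), 16 (C/T, transition), 18 (G/A, transition), 21 (C/G, transversion), 22 (T/C, transition), 23 (C/A, transversion).
Of the 7 differences, 5 transitions and 2 transversions over 23 sites: P = 5/23 = 0.217391, Q = 2/23 = 0.086957.
d = −0.5·ln(0.478261) − 0.25·ln(0.826086) = −0.5·(-0.737599) − 0.25·(-0.191056) = 0.4166.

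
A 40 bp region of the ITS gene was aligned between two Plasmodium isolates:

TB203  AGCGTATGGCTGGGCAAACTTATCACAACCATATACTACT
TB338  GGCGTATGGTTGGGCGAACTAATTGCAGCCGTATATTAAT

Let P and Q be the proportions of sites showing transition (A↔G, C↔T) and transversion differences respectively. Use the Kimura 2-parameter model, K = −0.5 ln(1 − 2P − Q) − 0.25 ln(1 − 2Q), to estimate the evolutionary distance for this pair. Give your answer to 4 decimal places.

Differing sites — 1:A/G (Ti); 10:C/T (Ti); 16:A/G (Ti); 21:T/A (Tv); 24:C/T (Ti); 25:A/G (Ti); 28:A/G (Ti); 31:A/G (Ti); 36:C/T (Ti); 39:C/A (Tv).
Of the 10 differences, 8 transitions and 2 transversions over 40 sites: P = 8/40 = 0.200000, Q = 2/40 = 0.050000.
d = −0.5·ln(0.550000) − 0.25·ln(0.900000) = −0.5·(-0.597837) − 0.25·(-0.105361) = 0.3253.

0.3253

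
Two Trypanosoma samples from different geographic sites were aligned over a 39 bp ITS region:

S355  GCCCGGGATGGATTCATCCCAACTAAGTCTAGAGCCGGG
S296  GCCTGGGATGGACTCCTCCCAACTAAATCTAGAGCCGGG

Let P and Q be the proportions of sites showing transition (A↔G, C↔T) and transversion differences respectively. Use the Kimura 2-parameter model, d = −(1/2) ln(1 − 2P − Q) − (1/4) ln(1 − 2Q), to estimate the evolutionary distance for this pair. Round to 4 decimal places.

Mismatches occur at site 4 (C↔T, transition), site 13 (T↔C, transition), site 16 (A↔C, transversion), site 27 (G↔A, transition).
Of the 4 differences, 3 transitions and 1 transversion over 39 sites: P = 3/39 = 0.076923, Q = 1/39 = 0.025641.
d = −0.5·ln(0.820513) − 0.25·ln(0.948718) = −0.5·(-0.197826) − 0.25·(-0.052644) = 0.1121.

0.1121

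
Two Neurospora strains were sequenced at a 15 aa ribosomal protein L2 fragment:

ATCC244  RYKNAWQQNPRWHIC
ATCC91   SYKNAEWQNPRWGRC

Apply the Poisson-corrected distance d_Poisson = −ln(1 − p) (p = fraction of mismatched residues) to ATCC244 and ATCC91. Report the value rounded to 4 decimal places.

The sequences differ at positions 1 (R/S), 6 (W/E), 7 (Q/W), 13 (H/G), 14 (I/R).
p = 5/15 = 0.333333.
d = −ln(1 − 0.333333) = −ln(0.666667) = 0.4055.

0.4055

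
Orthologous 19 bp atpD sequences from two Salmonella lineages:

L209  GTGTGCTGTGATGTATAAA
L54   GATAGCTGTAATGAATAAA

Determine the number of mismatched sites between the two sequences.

Mismatches occur at site 2 (T↔A), site 3 (G↔T), site 4 (T↔A), site 10 (G↔A), site 14 (T↔A).
That gives 5 mismatches out of 19 aligned sites, so the Hamming distance is 5.

5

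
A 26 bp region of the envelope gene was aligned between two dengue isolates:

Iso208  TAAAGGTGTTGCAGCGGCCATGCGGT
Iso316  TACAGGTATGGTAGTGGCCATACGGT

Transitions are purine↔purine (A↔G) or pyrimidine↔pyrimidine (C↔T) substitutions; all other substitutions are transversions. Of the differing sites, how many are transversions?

Mismatches occur at site 3 (A↔C, transversion), site 8 (G↔A, transition), site 10 (T↔G, transversion), site 12 (C↔T, transition), site 15 (C↔T, transition), site 22 (G↔A, transition).
Of the 6 differences, 4 transitions and 2 transversions, so the answer is 2.

2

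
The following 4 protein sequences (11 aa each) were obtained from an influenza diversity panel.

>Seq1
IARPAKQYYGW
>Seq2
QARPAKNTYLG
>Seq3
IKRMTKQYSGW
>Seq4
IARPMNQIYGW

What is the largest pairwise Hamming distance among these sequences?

9

Pairwise Hamming distances:
  Seq1 vs Seq2: 5
  Seq1 vs Seq3: 4
  Seq1 vs Seq4: 3
  Seq2 vs Seq3: 9
  Seq2 vs Seq4: 7
  Seq3 vs Seq4: 6
The largest is 9, between Seq2 and Seq3.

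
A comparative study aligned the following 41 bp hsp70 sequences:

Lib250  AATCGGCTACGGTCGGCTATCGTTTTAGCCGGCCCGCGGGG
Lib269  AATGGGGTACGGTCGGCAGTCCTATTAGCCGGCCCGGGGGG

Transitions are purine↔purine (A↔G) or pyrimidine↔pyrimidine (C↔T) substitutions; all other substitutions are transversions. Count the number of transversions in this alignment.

6

Mismatches occur at site 4 (C/G, transversion), site 7 (C/G, transversion), site 18 (T/A, transversion), site 19 (A/G, transition), site 22 (G/C, transversion), site 24 (T/A, transversion), site 37 (C/G, transversion).
Of the 7 differences, 1 transition and 6 transversions, so the answer is 6.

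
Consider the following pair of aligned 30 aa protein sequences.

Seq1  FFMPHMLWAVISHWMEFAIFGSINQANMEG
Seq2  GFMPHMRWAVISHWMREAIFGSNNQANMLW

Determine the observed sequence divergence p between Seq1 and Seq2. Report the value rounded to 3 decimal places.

0.233

The sequences differ at positions 1 (F/G), 7 (L/R), 16 (E/R), 17 (F/E), 23 (I/N), 29 (E/L), 30 (G/W).
There are 7 differences over 30 sites, so p = 7/30 = 0.233.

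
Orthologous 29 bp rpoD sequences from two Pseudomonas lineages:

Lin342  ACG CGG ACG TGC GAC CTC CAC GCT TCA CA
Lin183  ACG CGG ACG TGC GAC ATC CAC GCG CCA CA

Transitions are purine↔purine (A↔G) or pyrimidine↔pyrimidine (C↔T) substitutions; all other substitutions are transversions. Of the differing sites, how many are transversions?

Differing sites — 16:C/A (Tv); 24:T/G (Tv); 25:T/C (Ti).
Of the 3 differences, 1 transition and 2 transversions, so the answer is 2.

2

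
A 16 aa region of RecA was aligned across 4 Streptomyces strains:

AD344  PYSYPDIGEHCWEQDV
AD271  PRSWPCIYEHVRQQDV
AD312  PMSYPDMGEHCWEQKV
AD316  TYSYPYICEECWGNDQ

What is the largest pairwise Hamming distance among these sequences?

11

Pairwise Hamming distances:
  AD344 vs AD271: 7
  AD344 vs AD312: 3
  AD344 vs AD316: 7
  AD271 vs AD312: 9
  AD271 vs AD316: 11
  AD312 vs AD316: 10
The largest is 11, between AD271 and AD316.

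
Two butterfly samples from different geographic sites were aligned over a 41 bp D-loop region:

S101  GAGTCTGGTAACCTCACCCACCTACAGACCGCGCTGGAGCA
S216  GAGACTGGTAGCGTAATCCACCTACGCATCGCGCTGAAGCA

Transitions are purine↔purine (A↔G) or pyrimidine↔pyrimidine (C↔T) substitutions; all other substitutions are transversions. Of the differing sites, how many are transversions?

4

Differing sites — 4:T/A (Tv); 11:A/G (Ti); 13:C/G (Tv); 15:C/A (Tv); 17:C/T (Ti); 26:A/G (Ti); 27:G/C (Tv); 29:C/T (Ti); 37:G/A (Ti).
Of the 9 differences, 5 transitions and 4 transversions, so the answer is 4.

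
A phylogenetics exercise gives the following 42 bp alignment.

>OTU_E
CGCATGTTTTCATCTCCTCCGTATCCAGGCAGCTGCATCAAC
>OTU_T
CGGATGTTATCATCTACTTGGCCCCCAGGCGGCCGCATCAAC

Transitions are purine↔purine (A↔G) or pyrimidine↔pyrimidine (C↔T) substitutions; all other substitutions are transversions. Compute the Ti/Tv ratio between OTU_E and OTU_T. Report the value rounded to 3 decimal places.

1.000

Differing sites — 3:C/G (Tv); 9:T/A (Tv); 16:C/A (Tv); 19:C/T (Ti); 20:C/G (Tv); 22:T/C (Ti); 23:A/C (Tv); 24:T/C (Ti); 31:A/G (Ti); 34:T/C (Ti).
Of the 10 differences, 5 transitions and 5 transversions, so Ti/Tv = 5/5 = 1.000.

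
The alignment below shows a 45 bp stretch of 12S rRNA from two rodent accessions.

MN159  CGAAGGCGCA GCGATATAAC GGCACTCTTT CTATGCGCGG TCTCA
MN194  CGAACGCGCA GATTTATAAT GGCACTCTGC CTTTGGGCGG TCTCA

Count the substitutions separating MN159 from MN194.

9

Mismatches occur at site 5 (G/C), site 12 (C/A), site 13 (G/T), site 14 (A/T), site 20 (C/T), site 29 (T/G), site 30 (T/C), site 33 (A/T), site 36 (C/G).
That gives 9 mismatches out of 45 aligned sites, so the Hamming distance is 9.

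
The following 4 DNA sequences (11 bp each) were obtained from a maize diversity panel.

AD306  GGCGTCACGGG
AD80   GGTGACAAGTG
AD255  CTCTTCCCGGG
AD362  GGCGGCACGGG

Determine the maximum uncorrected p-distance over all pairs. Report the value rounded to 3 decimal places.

Pairwise Hamming distances:
  AD306 vs AD80: 4
  AD306 vs AD255: 4
  AD306 vs AD362: 1
  AD80 vs AD255: 8
  AD80 vs AD362: 4
  AD255 vs AD362: 5
The largest is 8 mismatches, between AD80 and AD255; p = 8/11 = 0.727.

0.727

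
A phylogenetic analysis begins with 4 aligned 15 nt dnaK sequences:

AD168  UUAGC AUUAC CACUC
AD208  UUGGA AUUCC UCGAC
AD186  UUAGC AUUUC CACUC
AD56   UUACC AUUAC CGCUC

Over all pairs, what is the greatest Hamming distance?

8

Pairwise Hamming distances:
  AD168 vs AD208: 7
  AD168 vs AD186: 1
  AD168 vs AD56: 2
  AD208 vs AD186: 7
  AD208 vs AD56: 8
  AD186 vs AD56: 3
The largest is 8, between AD208 and AD56.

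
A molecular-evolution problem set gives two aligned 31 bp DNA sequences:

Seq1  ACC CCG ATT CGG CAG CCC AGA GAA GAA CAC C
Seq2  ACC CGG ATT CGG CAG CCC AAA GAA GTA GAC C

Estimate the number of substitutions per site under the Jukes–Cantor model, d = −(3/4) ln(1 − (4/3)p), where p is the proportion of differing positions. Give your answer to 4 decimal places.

Mismatches occur at site 5 (C↔G), site 20 (G↔A), site 26 (A↔T), site 28 (C↔G).
p = 4/31 = 0.129032.
d = −0.75 · ln(1 − (4/3)·0.129032) = −0.75 · ln(0.827957) = −0.75 · (-0.188794) = 0.1416.

0.1416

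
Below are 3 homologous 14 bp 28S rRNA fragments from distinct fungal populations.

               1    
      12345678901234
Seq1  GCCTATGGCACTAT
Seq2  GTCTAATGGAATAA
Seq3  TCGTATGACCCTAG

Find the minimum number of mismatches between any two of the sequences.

5

Pairwise Hamming distances:
  Seq1 vs Seq2: 6
  Seq1 vs Seq3: 5
  Seq2 vs Seq3: 10
The smallest is 5, between Seq1 and Seq3.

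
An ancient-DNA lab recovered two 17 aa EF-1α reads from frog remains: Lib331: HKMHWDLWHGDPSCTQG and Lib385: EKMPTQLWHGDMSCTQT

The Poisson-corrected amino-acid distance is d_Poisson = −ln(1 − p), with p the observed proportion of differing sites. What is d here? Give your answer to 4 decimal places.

Differing sites — 1:H/E; 4:H/P; 5:W/T; 6:D/Q; 12:P/M; 17:G/T.
p = 6/17 = 0.352941.
d = −ln(1 − 0.352941) = −ln(0.647059) = 0.4353.

0.4353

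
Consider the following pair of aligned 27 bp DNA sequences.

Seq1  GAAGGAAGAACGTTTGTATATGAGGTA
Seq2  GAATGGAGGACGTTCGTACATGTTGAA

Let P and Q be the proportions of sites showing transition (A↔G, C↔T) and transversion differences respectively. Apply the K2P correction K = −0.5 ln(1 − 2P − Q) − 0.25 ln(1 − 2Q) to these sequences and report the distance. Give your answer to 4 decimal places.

Differing sites — 4:G/T (Tv); 6:A/G (Ti); 9:A/G (Ti); 15:T/C (Ti); 19:T/C (Ti); 23:A/T (Tv); 24:G/T (Tv); 26:T/A (Tv).
Of the 8 differences, 4 transitions and 4 transversions over 27 sites: P = 4/27 = 0.148148, Q = 4/27 = 0.148148.
d = −0.5·ln(0.555556) − 0.25·ln(0.703704) = −0.5·(-0.587786) − 0.25·(-0.351397) = 0.3817.

0.3817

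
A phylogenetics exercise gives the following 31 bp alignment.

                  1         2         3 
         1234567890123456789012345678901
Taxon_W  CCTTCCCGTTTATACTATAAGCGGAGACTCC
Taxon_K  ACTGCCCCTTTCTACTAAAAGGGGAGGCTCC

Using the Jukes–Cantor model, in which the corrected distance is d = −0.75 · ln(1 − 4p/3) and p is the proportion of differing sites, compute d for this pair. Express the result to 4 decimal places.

0.2687

The sequences differ at positions 1 (C/A), 4 (T/G), 8 (G/C), 12 (A/C), 18 (T/A), 22 (C/G), 27 (A/G).
p = 7/31 = 0.225806.
d = −0.75 · ln(1 − (4/3)·0.225806) = −0.75 · ln(0.698925) = −0.75 · (-0.358212) = 0.2687.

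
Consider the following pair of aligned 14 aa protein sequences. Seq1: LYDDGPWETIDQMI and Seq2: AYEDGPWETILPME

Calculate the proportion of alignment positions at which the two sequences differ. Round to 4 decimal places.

0.3571

Differing sites — 1:L/A; 3:D/E; 11:D/L; 12:Q/P; 14:I/E.
There are 5 differences over 14 sites, so p = 5/14 = 0.3571.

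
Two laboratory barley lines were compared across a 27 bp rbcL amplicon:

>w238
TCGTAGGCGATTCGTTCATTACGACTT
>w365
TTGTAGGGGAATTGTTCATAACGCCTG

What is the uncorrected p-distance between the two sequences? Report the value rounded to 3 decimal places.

0.259

Differing sites — 2:C/T; 8:C/G; 11:T/A; 13:C/T; 20:T/A; 24:A/C; 27:T/G.
There are 7 differences over 27 sites, so p = 7/27 = 0.259.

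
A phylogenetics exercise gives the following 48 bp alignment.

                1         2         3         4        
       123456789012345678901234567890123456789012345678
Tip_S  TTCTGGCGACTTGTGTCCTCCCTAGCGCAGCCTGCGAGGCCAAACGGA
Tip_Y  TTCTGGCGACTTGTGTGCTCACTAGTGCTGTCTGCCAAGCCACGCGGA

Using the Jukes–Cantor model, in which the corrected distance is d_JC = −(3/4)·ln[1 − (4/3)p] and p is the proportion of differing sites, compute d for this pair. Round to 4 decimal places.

Mismatches occur at site 17 (C↔G), site 21 (C↔A), site 26 (C↔T), site 29 (A↔T), site 31 (C↔T), site 36 (G↔C), site 38 (G↔A), site 43 (A↔C), site 44 (A↔G).
p = 9/48 = 0.187500.
d = −0.75 · ln(1 − (4/3)·0.187500) = −0.75 · ln(0.750000) = −0.75 · (-0.287682) = 0.2158.

0.2158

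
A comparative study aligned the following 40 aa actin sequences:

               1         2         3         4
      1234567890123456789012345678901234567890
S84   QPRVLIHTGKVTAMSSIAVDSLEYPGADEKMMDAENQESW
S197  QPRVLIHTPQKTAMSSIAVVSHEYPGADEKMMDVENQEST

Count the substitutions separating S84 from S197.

7

Mismatches occur at site 9 (G↔P), site 10 (K↔Q), site 11 (V↔K), site 20 (D↔V), site 22 (L↔H), site 34 (A↔V), site 40 (W↔T).
That gives 7 mismatches out of 40 aligned sites, so the Hamming distance is 7.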